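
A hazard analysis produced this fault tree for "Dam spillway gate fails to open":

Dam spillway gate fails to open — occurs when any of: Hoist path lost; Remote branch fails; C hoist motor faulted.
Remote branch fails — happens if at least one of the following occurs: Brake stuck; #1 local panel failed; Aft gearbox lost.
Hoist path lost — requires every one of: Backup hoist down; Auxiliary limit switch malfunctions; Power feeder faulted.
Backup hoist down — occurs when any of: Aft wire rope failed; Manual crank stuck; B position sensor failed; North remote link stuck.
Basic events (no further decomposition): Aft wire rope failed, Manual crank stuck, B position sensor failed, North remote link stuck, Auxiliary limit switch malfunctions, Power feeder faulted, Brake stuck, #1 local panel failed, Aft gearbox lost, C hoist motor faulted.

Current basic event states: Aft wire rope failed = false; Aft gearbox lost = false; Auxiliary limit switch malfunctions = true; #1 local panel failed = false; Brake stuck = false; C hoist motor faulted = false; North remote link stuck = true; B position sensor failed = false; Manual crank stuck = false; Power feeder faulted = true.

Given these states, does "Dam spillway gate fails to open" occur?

Yes

Backup hoist down [OR]: Aft wire rope failed=not, Manual crank stuck=not, B position sensor failed=not, North remote link stuck=occurs → at least one input occurs → occurs.
Hoist path lost [AND]: Backup hoist down=occurs, Auxiliary limit switch malfunctions=occurs, Power feeder faulted=occurs → all inputs occur → occurs.
Remote branch fails [OR]: Brake stuck=not, #1 local panel failed=not, Aft gearbox lost=not → no input occurs → does not occur.
Dam spillway gate fails to open [OR]: Hoist path lost=occurs, Remote branch fails=not, C hoist motor faulted=not → at least one input occurs → occurs.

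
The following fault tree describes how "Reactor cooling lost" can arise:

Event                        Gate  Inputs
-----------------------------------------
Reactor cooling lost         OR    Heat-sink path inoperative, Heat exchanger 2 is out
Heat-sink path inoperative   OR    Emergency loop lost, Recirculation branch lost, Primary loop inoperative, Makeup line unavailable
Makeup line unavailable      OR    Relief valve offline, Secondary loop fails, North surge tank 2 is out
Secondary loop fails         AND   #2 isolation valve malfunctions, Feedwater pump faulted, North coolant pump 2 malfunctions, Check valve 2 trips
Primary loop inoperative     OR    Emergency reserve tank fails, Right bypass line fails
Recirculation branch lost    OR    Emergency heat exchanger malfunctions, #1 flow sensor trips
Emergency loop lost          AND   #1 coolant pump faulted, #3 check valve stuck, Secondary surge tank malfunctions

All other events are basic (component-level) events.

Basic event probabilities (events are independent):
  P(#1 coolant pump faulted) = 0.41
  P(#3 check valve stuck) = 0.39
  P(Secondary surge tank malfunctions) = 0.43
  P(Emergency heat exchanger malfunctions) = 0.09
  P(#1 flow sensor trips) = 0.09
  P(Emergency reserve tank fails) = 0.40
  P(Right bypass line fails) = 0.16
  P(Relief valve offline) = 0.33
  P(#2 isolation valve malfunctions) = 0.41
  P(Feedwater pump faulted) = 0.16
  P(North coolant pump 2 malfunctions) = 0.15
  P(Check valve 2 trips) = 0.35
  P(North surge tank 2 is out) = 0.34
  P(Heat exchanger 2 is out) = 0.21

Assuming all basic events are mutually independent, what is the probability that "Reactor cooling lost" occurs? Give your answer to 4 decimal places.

P(Emergency loop lost) [AND] = 0.41 × 0.39 × 0.43 = 0.068757
P(Recirculation branch lost) [OR] = 1 − (1−0.09) × (1−0.09) = 0.171900
P(Primary loop inoperative) [OR] = 1 − (1−0.40) × (1−0.16) = 0.496000
P(Secondary loop fails) [AND] = 0.41 × 0.16 × 0.15 × 0.35 = 0.003444
P(Makeup line unavailable) [OR] = 1 − (1−0.33) × (1−0.003444) × (1−0.34) = 0.559323
P(Heat-sink path inoperative) [OR] = 1 − (1−0.068757) × (1−0.171900) × (1−0.496000) × (1−0.559323) = 0.828724
P(Reactor cooling lost) [OR] = 1 − (1−0.828724) × (1−0.21) = 0.864692
Rounded to 4 decimal places: P(Reactor cooling lost) ≈ 0.8647.

0.8647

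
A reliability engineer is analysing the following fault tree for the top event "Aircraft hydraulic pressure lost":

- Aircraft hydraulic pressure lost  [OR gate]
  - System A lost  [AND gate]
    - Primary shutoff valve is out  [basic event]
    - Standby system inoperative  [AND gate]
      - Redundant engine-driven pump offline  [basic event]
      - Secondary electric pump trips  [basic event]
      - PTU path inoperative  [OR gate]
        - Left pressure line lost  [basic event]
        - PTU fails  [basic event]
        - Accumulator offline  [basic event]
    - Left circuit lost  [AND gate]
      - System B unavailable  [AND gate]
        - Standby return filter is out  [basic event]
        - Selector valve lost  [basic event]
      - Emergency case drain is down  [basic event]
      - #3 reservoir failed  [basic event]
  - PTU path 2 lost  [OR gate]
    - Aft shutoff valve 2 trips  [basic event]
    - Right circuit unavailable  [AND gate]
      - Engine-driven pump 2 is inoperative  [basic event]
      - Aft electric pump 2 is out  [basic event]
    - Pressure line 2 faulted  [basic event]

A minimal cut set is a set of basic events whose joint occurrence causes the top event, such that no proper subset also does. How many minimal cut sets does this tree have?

PTU path inoperative [OR]: union of children's cut sets → 3 cut set(s).
Standby system inoperative [AND]: one cut set from each child combined → 1 × 1 × 3 = 3 cut set(s).
System B unavailable [AND]: one cut set from each child combined → 1 × 1 = 1 cut set(s).
Left circuit lost [AND]: one cut set from each child combined → 1 × 1 × 1 = 1 cut set(s).
System A lost [AND]: one cut set from each child combined → 1 × 3 × 1 = 3 cut set(s).
Right circuit unavailable [AND]: one cut set from each child combined → 1 × 1 = 1 cut set(s).
PTU path 2 lost [OR]: union of children's cut sets → 3 cut set(s).
Aircraft hydraulic pressure lost [OR]: union of children's cut sets → 6 cut set(s).
Minimal cut sets: {#3 reservoir failed, Emergency case drain is down, Left pressure line lost, Primary shutoff valve is out, Redundant engine-driven pump offline, Secondary electric pump trips, Selector valve lost, Standby return filter is out}; {#3 reservoir failed, Emergency case drain is down, PTU fails, Primary shutoff valve is out, Redundant engine-driven pump offline, Secondary electric pump trips, Selector valve lost, Standby return filter is out}; {#3 reservoir failed, Accumulator offline, Emergency case drain is down, Primary shutoff valve is out, Redundant engine-driven pump offline, Secondary electric pump trips, Selector valve lost, Standby return filter is out}; {Aft shutoff valve 2 trips}; {Aft electric pump 2 is out, Engine-driven pump 2 is inoperative}; {Pressure line 2 faulted}.

6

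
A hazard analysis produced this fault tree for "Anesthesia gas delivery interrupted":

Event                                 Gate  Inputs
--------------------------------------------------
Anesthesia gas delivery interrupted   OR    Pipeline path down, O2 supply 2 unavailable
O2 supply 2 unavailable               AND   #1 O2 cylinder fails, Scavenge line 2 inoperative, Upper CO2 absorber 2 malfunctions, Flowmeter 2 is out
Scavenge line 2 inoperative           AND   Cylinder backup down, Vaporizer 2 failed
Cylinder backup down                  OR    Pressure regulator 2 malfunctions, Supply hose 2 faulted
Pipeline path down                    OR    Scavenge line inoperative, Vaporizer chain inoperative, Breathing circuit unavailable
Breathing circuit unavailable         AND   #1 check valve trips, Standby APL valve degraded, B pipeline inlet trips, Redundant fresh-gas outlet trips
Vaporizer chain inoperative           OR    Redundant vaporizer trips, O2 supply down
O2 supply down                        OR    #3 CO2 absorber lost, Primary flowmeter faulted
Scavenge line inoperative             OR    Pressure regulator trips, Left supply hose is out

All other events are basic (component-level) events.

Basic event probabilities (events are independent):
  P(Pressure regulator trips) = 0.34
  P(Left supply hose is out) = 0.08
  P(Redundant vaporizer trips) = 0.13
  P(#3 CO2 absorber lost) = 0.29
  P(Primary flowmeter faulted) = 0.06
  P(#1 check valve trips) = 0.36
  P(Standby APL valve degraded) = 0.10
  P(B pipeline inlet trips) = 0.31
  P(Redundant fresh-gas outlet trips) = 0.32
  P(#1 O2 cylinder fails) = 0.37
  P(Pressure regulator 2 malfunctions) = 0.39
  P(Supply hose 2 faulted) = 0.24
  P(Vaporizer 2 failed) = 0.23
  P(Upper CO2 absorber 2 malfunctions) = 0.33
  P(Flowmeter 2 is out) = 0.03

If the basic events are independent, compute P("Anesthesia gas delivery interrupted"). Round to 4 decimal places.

P(Scavenge line inoperative) [OR] = 1 − (1−0.34) × (1−0.08) = 0.392800
P(O2 supply down) [OR] = 1 − (1−0.29) × (1−0.06) = 0.332600
P(Vaporizer chain inoperative) [OR] = 1 − (1−0.13) × (1−0.332600) = 0.419362
P(Breathing circuit unavailable) [AND] = 0.36 × 0.10 × 0.31 × 0.32 = 0.003571
P(Pipeline path down) [OR] = 1 − (1−0.392800) × (1−0.419362) × (1−0.003571) = 0.648696
P(Cylinder backup down) [OR] = 1 − (1−0.39) × (1−0.24) = 0.536400
P(Scavenge line 2 inoperative) [AND] = 0.536400 × 0.23 = 0.123372
P(O2 supply 2 unavailable) [AND] = 0.37 × 0.123372 × 0.33 × 0.03 = 0.000452
P(Anesthesia gas delivery interrupted) [OR] = 1 − (1−0.648696) × (1−0.000452) = 0.648855
Rounded to 4 decimal places: P(Anesthesia gas delivery interrupted) ≈ 0.6489.

0.6489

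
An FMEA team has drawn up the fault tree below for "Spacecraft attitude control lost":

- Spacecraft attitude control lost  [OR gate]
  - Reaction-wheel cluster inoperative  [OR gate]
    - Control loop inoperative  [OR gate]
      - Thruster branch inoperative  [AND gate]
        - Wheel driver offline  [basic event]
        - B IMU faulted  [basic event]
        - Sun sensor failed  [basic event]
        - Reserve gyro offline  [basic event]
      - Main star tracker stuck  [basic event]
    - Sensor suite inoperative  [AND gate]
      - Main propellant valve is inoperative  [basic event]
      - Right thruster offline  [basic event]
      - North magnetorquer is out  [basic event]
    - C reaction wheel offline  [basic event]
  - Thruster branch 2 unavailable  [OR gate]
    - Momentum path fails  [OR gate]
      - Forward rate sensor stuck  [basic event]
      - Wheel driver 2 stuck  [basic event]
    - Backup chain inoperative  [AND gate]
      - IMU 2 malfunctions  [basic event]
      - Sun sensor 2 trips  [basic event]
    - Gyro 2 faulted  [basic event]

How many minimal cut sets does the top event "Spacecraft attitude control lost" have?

8

Thruster branch inoperative [AND]: one cut set from each child combined → 1 × 1 × 1 × 1 = 1 cut set(s).
Control loop inoperative [OR]: union of children's cut sets → 2 cut set(s).
Sensor suite inoperative [AND]: one cut set from each child combined → 1 × 1 × 1 = 1 cut set(s).
Reaction-wheel cluster inoperative [OR]: union of children's cut sets → 4 cut set(s).
Momentum path fails [OR]: union of children's cut sets → 2 cut set(s).
Backup chain inoperative [AND]: one cut set from each child combined → 1 × 1 = 1 cut set(s).
Thruster branch 2 unavailable [OR]: union of children's cut sets → 4 cut set(s).
Spacecraft attitude control lost [OR]: union of children's cut sets → 8 cut set(s).
Minimal cut sets: {B IMU faulted, Reserve gyro offline, Sun sensor failed, Wheel driver offline}; {Main star tracker stuck}; {Main propellant valve is inoperative, North magnetorquer is out, Right thruster offline}; {C reaction wheel offline}; {Forward rate sensor stuck}; {Wheel driver 2 stuck}; {IMU 2 malfunctions, Sun sensor 2 trips}; {Gyro 2 faulted}.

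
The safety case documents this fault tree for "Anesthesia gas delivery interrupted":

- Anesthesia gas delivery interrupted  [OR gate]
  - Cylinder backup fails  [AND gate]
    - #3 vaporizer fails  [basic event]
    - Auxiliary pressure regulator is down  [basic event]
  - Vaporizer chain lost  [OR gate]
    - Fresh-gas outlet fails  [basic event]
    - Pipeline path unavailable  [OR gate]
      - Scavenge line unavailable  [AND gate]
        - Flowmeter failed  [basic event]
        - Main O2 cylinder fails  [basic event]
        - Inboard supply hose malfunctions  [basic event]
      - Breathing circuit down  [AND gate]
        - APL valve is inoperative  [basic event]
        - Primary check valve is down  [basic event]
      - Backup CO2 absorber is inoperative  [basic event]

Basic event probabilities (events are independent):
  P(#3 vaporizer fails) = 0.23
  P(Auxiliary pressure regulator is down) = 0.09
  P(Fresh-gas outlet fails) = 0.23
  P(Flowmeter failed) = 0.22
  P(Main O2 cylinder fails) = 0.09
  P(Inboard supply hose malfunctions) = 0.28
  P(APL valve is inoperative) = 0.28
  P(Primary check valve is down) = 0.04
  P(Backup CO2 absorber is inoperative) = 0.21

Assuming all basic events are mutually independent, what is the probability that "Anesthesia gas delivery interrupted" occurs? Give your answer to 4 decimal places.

0.4142

P(Cylinder backup fails) [AND] = 0.23 × 0.09 = 0.020700
P(Scavenge line unavailable) [AND] = 0.22 × 0.09 × 0.28 = 0.005544
P(Breathing circuit down) [AND] = 0.28 × 0.04 = 0.011200
P(Pipeline path unavailable) [OR] = 1 − (1−0.005544) × (1−0.011200) × (1−0.21) = 0.223179
P(Vaporizer chain lost) [OR] = 1 − (1−0.23) × (1−0.223179) = 0.401848
P(Anesthesia gas delivery interrupted) [OR] = 1 − (1−0.020700) × (1−0.401848) = 0.414230
Rounded to 4 decimal places: P(Anesthesia gas delivery interrupted) ≈ 0.4142.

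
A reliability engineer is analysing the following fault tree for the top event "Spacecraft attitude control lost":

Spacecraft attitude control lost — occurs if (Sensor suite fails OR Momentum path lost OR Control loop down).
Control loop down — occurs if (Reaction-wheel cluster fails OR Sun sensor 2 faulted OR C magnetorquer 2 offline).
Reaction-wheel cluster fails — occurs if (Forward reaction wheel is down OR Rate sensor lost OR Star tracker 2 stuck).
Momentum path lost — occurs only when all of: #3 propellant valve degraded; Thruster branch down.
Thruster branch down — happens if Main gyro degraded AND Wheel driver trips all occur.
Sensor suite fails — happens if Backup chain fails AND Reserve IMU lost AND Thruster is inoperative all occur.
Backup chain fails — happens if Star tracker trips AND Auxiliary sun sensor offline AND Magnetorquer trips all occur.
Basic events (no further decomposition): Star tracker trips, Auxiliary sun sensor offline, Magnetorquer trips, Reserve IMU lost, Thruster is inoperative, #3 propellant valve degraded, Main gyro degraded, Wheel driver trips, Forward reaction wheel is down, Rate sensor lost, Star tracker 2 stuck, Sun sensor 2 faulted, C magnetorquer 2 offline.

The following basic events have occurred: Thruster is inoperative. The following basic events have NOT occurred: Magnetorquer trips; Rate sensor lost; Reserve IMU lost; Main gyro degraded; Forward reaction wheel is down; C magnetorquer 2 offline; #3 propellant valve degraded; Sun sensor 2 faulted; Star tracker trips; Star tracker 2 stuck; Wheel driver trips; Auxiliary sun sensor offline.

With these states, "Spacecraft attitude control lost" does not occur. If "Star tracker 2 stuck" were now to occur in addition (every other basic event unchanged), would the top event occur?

Yes

Counterfactual: set "Star tracker 2 stuck" to occurred.
Backup chain fails [AND]: Star tracker trips=not, Auxiliary sun sensor offline=not, Magnetorquer trips=not → not all inputs occur → does not occur.
Sensor suite fails [AND]: Backup chain fails=not, Reserve IMU lost=not, Thruster is inoperative=occurs → not all inputs occur → does not occur.
Thruster branch down [AND]: Main gyro degraded=not, Wheel driver trips=not → not all inputs occur → does not occur.
Momentum path lost [AND]: #3 propellant valve degraded=not, Thruster branch down=not → not all inputs occur → does not occur.
Reaction-wheel cluster fails [OR]: Forward reaction wheel is down=not, Rate sensor lost=not, Star tracker 2 stuck=occurs → at least one input occurs → occurs.
Control loop down [OR]: Reaction-wheel cluster fails=occurs, Sun sensor 2 faulted=not, C magnetorquer 2 offline=not → at least one input occurs → occurs.
Spacecraft attitude control lost [OR]: Sensor suite fails=not, Momentum path lost=not, Control loop down=occurs → at least one input occurs → occurs.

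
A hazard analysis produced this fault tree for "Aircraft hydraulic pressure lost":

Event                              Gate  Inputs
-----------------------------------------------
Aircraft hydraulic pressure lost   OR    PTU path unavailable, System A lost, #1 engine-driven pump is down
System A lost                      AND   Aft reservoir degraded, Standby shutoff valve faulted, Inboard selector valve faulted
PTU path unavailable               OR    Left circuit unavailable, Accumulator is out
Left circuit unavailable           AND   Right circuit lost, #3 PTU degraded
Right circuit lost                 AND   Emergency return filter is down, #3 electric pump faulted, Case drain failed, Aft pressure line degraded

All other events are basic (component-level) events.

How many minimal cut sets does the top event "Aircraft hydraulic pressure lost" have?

Right circuit lost [AND]: one cut set from each child combined → 1 × 1 × 1 × 1 = 1 cut set(s).
Left circuit unavailable [AND]: one cut set from each child combined → 1 × 1 = 1 cut set(s).
PTU path unavailable [OR]: union of children's cut sets → 2 cut set(s).
System A lost [AND]: one cut set from each child combined → 1 × 1 × 1 = 1 cut set(s).
Aircraft hydraulic pressure lost [OR]: union of children's cut sets → 4 cut set(s).
Minimal cut sets: {#3 PTU degraded, #3 electric pump faulted, Aft pressure line degraded, Case drain failed, Emergency return filter is down}; {Accumulator is out}; {Aft reservoir degraded, Inboard selector valve faulted, Standby shutoff valve faulted}; {#1 engine-driven pump is down}.

4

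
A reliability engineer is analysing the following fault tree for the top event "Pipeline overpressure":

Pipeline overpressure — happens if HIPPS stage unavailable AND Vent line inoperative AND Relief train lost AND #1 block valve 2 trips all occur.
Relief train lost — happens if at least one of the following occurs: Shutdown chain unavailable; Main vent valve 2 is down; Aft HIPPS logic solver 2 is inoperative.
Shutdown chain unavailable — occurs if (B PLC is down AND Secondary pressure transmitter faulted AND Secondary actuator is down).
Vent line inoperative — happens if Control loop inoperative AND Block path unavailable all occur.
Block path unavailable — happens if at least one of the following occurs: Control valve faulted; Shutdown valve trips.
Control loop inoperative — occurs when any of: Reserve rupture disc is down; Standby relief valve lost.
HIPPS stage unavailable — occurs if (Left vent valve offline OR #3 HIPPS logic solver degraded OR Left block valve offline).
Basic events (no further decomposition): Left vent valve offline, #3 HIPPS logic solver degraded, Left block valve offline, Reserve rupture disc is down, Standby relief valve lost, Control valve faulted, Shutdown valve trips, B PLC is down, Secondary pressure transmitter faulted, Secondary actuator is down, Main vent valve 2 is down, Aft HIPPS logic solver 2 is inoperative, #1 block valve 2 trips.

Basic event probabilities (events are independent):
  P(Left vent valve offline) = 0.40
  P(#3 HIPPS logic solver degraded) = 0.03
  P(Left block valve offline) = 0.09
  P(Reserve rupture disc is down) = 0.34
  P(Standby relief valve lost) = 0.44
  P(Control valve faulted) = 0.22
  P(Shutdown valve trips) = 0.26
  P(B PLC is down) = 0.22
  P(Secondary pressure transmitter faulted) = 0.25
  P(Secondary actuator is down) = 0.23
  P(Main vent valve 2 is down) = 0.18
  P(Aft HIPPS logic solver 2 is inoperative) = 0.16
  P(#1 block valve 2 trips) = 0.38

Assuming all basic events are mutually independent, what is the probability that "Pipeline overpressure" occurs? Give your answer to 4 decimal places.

0.0152

P(HIPPS stage unavailable) [OR] = 1 − (1−0.40) × (1−0.03) × (1−0.09) = 0.470380
P(Control loop inoperative) [OR] = 1 − (1−0.34) × (1−0.44) = 0.630400
P(Block path unavailable) [OR] = 1 − (1−0.22) × (1−0.26) = 0.422800
P(Vent line inoperative) [AND] = 0.630400 × 0.422800 = 0.266533
P(Shutdown chain unavailable) [AND] = 0.22 × 0.25 × 0.23 = 0.012650
P(Relief train lost) [OR] = 1 − (1−0.012650) × (1−0.18) × (1−0.16) = 0.319913
P(Pipeline overpressure) [AND] = 0.470380 × 0.266533 × 0.319913 × 0.38 = 0.015241
Rounded to 4 decimal places: P(Pipeline overpressure) ≈ 0.0152.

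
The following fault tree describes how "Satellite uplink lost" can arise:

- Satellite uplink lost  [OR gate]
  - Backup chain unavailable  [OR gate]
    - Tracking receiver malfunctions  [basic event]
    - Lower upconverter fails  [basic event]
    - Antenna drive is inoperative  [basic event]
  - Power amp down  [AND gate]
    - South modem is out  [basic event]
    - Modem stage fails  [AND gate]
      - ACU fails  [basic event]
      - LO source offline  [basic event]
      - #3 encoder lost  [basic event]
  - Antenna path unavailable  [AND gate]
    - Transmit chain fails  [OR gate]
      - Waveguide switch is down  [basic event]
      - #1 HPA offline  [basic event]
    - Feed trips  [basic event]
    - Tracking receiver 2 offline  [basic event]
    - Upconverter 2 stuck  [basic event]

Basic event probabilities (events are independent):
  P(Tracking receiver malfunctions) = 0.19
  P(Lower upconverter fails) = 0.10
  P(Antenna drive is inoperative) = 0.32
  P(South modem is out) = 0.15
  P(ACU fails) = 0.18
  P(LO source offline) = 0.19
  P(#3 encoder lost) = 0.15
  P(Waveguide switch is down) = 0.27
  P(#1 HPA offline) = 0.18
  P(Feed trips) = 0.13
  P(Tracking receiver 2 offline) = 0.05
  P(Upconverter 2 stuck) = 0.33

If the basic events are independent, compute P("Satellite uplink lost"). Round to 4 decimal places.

P(Backup chain unavailable) [OR] = 1 − (1−0.19) × (1−0.10) × (1−0.32) = 0.504280
P(Modem stage fails) [AND] = 0.18 × 0.19 × 0.15 = 0.005130
P(Power amp down) [AND] = 0.15 × 0.005130 = 0.000770
P(Transmit chain fails) [OR] = 1 − (1−0.27) × (1−0.18) = 0.401400
P(Antenna path unavailable) [AND] = 0.401400 × 0.13 × 0.05 × 0.33 = 0.000861
P(Satellite uplink lost) [OR] = 1 − (1−0.504280) × (1−0.000770) × (1−0.000861) = 0.505088
Rounded to 4 decimal places: P(Satellite uplink lost) ≈ 0.5051.

0.5051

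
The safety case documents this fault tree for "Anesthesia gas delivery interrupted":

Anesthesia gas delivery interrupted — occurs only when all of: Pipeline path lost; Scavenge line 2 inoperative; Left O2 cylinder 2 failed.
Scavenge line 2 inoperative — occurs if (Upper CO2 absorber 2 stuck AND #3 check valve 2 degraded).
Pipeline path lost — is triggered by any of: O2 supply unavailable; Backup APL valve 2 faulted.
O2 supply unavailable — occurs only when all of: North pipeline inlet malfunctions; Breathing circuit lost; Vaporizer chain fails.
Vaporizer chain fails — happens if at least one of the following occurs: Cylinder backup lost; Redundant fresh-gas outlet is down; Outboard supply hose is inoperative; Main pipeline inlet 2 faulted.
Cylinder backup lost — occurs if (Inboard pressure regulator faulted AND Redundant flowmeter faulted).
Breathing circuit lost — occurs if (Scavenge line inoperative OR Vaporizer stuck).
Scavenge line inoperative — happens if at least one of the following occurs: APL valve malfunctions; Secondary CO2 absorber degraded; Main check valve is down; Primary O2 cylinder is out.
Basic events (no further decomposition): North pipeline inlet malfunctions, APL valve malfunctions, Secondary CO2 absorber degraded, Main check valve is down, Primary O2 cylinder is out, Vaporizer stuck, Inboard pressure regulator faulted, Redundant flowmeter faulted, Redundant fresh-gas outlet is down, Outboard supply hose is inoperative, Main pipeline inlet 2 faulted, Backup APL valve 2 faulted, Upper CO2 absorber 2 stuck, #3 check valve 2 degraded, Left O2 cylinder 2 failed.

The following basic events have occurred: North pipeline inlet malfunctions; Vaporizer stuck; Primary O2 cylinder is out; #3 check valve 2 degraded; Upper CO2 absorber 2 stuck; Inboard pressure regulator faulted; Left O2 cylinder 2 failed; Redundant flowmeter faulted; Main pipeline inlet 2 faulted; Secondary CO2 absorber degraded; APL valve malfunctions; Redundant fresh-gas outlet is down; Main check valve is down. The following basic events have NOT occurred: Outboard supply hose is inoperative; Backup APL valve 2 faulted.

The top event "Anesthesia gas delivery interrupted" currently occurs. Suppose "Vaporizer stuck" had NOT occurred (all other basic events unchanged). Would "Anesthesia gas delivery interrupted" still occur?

Yes

Counterfactual: set "Vaporizer stuck" to not occurred.
Scavenge line inoperative [OR]: APL valve malfunctions=occurs, Secondary CO2 absorber degraded=occurs, Main check valve is down=occurs, Primary O2 cylinder is out=occurs → at least one input occurs → occurs.
Breathing circuit lost [OR]: Scavenge line inoperative=occurs, Vaporizer stuck=not → at least one input occurs → occurs.
Cylinder backup lost [AND]: Inboard pressure regulator faulted=occurs, Redundant flowmeter faulted=occurs → all inputs occur → occurs.
Vaporizer chain fails [OR]: Cylinder backup lost=occurs, Redundant fresh-gas outlet is down=occurs, Outboard supply hose is inoperative=not, Main pipeline inlet 2 faulted=occurs → at least one input occurs → occurs.
O2 supply unavailable [AND]: North pipeline inlet malfunctions=occurs, Breathing circuit lost=occurs, Vaporizer chain fails=occurs → all inputs occur → occurs.
Pipeline path lost [OR]: O2 supply unavailable=occurs, Backup APL valve 2 faulted=not → at least one input occurs → occurs.
Scavenge line 2 inoperative [AND]: Upper CO2 absorber 2 stuck=occurs, #3 check valve 2 degraded=occurs → all inputs occur → occurs.
Anesthesia gas delivery interrupted [AND]: Pipeline path lost=occurs, Scavenge line 2 inoperative=occurs, Left O2 cylinder 2 failed=occurs → all inputs occur → occurs.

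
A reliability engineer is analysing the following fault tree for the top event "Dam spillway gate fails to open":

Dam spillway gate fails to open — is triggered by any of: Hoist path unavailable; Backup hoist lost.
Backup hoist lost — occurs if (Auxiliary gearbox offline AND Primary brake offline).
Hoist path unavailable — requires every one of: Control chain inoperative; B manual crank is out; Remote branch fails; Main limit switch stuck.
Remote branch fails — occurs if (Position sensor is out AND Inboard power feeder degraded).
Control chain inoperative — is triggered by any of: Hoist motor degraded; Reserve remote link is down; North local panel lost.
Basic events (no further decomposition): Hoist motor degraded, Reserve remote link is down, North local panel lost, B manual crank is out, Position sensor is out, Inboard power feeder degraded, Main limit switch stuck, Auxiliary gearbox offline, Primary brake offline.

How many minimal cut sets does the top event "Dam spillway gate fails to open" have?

4

Control chain inoperative [OR]: union of children's cut sets → 3 cut set(s).
Remote branch fails [AND]: one cut set from each child combined → 1 × 1 = 1 cut set(s).
Hoist path unavailable [AND]: one cut set from each child combined → 3 × 1 × 1 × 1 = 3 cut set(s).
Backup hoist lost [AND]: one cut set from each child combined → 1 × 1 = 1 cut set(s).
Dam spillway gate fails to open [OR]: union of children's cut sets → 4 cut set(s).
Minimal cut sets: {B manual crank is out, Hoist motor degraded, Inboard power feeder degraded, Main limit switch stuck, Position sensor is out}; {B manual crank is out, Inboard power feeder degraded, Main limit switch stuck, Position sensor is out, Reserve remote link is down}; {B manual crank is out, Inboard power feeder degraded, Main limit switch stuck, North local panel lost, Position sensor is out}; {Auxiliary gearbox offline, Primary brake offline}.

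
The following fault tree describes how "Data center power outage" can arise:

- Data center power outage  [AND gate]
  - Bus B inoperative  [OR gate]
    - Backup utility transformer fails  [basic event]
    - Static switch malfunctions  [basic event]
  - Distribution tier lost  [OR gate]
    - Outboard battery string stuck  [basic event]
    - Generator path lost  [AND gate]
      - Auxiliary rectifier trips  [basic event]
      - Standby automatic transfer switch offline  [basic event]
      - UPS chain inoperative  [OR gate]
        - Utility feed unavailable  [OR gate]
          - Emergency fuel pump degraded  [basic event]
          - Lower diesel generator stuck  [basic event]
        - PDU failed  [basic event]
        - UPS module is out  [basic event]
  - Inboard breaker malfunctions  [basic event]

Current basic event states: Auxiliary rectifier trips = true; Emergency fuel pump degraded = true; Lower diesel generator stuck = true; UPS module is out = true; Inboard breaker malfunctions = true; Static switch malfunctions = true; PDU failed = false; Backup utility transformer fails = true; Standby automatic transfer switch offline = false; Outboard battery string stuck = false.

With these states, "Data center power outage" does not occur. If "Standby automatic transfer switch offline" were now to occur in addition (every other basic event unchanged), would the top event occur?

Counterfactual: set "Standby automatic transfer switch offline" to occurred.
Bus B inoperative [OR]: Backup utility transformer fails=occurs, Static switch malfunctions=occurs → at least one input occurs → occurs.
Utility feed unavailable [OR]: Emergency fuel pump degraded=occurs, Lower diesel generator stuck=occurs → at least one input occurs → occurs.
UPS chain inoperative [OR]: Utility feed unavailable=occurs, PDU failed=not, UPS module is out=occurs → at least one input occurs → occurs.
Generator path lost [AND]: Auxiliary rectifier trips=occurs, Standby automatic transfer switch offline=occurs, UPS chain inoperative=occurs → all inputs occur → occurs.
Distribution tier lost [OR]: Outboard battery string stuck=not, Generator path lost=occurs → at least one input occurs → occurs.
Data center power outage [AND]: Bus B inoperative=occurs, Distribution tier lost=occurs, Inboard breaker malfunctions=occurs → all inputs occur → occurs.

Yes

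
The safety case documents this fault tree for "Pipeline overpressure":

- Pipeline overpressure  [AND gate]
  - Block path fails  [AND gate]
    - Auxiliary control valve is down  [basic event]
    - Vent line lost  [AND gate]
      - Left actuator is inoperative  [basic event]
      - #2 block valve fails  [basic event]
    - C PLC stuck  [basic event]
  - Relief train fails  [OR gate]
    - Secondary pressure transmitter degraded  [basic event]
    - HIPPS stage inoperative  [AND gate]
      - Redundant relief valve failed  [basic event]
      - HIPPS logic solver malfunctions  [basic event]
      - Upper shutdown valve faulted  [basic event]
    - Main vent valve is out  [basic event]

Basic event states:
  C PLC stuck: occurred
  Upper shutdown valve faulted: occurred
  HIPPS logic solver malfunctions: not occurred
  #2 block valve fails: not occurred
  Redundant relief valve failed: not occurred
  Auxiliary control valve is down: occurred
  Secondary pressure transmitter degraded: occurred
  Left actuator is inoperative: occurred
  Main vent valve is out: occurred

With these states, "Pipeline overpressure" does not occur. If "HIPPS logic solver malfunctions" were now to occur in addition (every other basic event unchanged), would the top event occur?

No

Counterfactual: set "HIPPS logic solver malfunctions" to occurred.
Vent line lost [AND]: Left actuator is inoperative=occurs, #2 block valve fails=not → not all inputs occur → does not occur.
Block path fails [AND]: Auxiliary control valve is down=occurs, Vent line lost=not, C PLC stuck=occurs → not all inputs occur → does not occur.
HIPPS stage inoperative [AND]: Redundant relief valve failed=not, HIPPS logic solver malfunctions=occurs, Upper shutdown valve faulted=occurs → not all inputs occur → does not occur.
Relief train fails [OR]: Secondary pressure transmitter degraded=occurs, HIPPS stage inoperative=not, Main vent valve is out=occurs → at least one input occurs → occurs.
Pipeline overpressure [AND]: Block path fails=not, Relief train fails=occurs → not all inputs occur → does not occur.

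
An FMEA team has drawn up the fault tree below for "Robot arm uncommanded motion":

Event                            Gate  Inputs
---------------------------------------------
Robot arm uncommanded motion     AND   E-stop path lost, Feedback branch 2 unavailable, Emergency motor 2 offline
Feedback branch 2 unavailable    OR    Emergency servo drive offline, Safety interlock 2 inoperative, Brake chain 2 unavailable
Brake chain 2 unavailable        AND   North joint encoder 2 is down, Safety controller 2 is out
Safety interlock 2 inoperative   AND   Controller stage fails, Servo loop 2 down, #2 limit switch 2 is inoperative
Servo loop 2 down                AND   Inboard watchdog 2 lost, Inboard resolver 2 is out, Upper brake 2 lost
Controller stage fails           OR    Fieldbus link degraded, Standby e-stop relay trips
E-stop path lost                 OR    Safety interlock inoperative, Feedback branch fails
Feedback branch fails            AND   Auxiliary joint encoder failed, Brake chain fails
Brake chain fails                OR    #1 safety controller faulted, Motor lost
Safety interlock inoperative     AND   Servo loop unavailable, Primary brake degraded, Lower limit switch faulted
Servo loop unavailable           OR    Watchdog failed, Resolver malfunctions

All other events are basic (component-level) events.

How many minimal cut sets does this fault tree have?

16

Servo loop unavailable [OR]: union of children's cut sets → 2 cut set(s).
Safety interlock inoperative [AND]: one cut set from each child combined → 2 × 1 × 1 = 2 cut set(s).
Brake chain fails [OR]: union of children's cut sets → 2 cut set(s).
Feedback branch fails [AND]: one cut set from each child combined → 1 × 2 = 2 cut set(s).
E-stop path lost [OR]: union of children's cut sets → 4 cut set(s).
Controller stage fails [OR]: union of children's cut sets → 2 cut set(s).
Servo loop 2 down [AND]: one cut set from each child combined → 1 × 1 × 1 = 1 cut set(s).
Safety interlock 2 inoperative [AND]: one cut set from each child combined → 2 × 1 × 1 = 2 cut set(s).
Brake chain 2 unavailable [AND]: one cut set from each child combined → 1 × 1 = 1 cut set(s).
Feedback branch 2 unavailable [OR]: union of children's cut sets → 4 cut set(s).
Robot arm uncommanded motion [AND]: one cut set from each child combined → 4 × 4 × 1 = 16 cut set(s).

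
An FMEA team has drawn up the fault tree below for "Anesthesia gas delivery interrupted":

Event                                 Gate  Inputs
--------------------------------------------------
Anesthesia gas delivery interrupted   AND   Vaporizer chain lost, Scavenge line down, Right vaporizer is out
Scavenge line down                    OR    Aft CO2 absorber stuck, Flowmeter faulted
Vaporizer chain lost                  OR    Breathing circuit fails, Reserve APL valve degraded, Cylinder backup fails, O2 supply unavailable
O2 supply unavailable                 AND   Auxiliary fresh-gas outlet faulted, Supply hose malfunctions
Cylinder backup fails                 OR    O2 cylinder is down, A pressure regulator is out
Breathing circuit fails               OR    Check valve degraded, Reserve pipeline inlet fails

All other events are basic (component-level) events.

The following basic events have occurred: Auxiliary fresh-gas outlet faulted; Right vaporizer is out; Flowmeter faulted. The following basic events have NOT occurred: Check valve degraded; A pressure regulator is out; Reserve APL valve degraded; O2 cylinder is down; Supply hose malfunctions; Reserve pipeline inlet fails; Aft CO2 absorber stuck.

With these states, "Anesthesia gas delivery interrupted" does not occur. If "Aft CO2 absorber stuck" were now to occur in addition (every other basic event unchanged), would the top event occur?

No

Counterfactual: set "Aft CO2 absorber stuck" to occurred.
Breathing circuit fails [OR]: Check valve degraded=not, Reserve pipeline inlet fails=not → no input occurs → does not occur.
Cylinder backup fails [OR]: O2 cylinder is down=not, A pressure regulator is out=not → no input occurs → does not occur.
O2 supply unavailable [AND]: Auxiliary fresh-gas outlet faulted=occurs, Supply hose malfunctions=not → not all inputs occur → does not occur.
Vaporizer chain lost [OR]: Breathing circuit fails=not, Reserve APL valve degraded=not, Cylinder backup fails=not, O2 supply unavailable=not → no input occurs → does not occur.
Scavenge line down [OR]: Aft CO2 absorber stuck=occurs, Flowmeter faulted=occurs → at least one input occurs → occurs.
Anesthesia gas delivery interrupted [AND]: Vaporizer chain lost=not, Scavenge line down=occurs, Right vaporizer is out=occurs → not all inputs occur → does not occur.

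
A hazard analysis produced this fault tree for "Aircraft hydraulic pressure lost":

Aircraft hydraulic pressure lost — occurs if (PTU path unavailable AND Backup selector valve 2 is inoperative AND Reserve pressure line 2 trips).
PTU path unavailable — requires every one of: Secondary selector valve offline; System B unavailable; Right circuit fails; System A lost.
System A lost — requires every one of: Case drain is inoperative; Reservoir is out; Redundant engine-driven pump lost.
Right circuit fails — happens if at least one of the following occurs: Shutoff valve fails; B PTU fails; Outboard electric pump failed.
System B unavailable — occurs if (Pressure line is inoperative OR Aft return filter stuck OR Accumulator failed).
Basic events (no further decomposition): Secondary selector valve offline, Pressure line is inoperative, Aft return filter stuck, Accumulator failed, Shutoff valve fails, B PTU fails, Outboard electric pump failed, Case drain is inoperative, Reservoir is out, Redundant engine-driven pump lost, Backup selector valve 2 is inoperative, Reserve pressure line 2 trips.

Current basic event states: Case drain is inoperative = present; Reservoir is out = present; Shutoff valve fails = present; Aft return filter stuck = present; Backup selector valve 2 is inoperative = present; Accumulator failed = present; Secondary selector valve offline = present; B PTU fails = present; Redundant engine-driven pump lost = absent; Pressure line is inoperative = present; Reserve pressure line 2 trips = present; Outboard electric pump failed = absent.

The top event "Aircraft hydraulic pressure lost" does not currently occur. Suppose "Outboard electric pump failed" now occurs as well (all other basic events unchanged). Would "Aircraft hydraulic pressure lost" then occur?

No

Counterfactual: set "Outboard electric pump failed" to occurred.
System B unavailable [OR]: Pressure line is inoperative=occurs, Aft return filter stuck=occurs, Accumulator failed=occurs → at least one input occurs → occurs.
Right circuit fails [OR]: Shutoff valve fails=occurs, B PTU fails=occurs, Outboard electric pump failed=occurs → at least one input occurs → occurs.
System A lost [AND]: Case drain is inoperative=occurs, Reservoir is out=occurs, Redundant engine-driven pump lost=not → not all inputs occur → does not occur.
PTU path unavailable [AND]: Secondary selector valve offline=occurs, System B unavailable=occurs, Right circuit fails=occurs, System A lost=not → not all inputs occur → does not occur.
Aircraft hydraulic pressure lost [AND]: PTU path unavailable=not, Backup selector valve 2 is inoperative=occurs, Reserve pressure line 2 trips=occurs → not all inputs occur → does not occur.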